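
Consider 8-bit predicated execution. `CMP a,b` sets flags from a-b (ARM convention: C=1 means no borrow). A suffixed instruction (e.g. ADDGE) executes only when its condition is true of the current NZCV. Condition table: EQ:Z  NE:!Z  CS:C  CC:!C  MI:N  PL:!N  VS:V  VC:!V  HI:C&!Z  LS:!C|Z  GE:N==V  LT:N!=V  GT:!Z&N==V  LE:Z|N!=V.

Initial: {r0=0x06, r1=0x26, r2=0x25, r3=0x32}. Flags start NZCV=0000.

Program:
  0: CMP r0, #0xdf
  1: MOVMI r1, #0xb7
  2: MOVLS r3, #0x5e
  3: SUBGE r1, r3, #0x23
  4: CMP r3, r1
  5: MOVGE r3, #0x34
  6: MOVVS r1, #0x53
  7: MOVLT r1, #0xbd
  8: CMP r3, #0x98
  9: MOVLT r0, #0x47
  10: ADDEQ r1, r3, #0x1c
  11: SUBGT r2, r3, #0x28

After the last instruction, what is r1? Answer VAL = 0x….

0: ✓ CMP  NZCV=0000
1: · MOVMI
2: ✓ MOVLS  r3←0x5e
3: ✓ SUBGE  r1←0x3b
4: ✓ CMP  NZCV=0010
5: ✓ MOVGE  r3←0x34
6: · MOVVS
7: · MOVLT
8: ✓ CMP  NZCV=1001
9: · MOVLT
10: · ADDEQ
11: ✓ SUBGT  r2←0x0c

VAL = 0x3b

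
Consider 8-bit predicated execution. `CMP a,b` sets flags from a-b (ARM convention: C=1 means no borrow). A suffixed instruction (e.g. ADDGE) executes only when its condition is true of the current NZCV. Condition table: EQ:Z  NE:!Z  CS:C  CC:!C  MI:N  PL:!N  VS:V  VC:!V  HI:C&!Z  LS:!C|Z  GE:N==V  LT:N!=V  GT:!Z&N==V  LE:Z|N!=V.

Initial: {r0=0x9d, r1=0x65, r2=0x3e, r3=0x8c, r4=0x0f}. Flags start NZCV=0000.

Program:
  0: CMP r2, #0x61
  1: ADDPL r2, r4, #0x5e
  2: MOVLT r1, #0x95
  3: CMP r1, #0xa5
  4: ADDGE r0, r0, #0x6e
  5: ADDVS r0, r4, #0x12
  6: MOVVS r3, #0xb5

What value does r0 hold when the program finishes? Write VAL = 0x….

VAL = 0x9d

[0] flags=1000 → (cmp)
[1] flags=1000 PL?F → skip
[2] flags=1000 LT?T → r1=0x95
[3] flags=1000 → (cmp)
[4] flags=1000 GE?F → skip
[5] flags=1000 VS?F → skip
[6] flags=1000 VS?F → skip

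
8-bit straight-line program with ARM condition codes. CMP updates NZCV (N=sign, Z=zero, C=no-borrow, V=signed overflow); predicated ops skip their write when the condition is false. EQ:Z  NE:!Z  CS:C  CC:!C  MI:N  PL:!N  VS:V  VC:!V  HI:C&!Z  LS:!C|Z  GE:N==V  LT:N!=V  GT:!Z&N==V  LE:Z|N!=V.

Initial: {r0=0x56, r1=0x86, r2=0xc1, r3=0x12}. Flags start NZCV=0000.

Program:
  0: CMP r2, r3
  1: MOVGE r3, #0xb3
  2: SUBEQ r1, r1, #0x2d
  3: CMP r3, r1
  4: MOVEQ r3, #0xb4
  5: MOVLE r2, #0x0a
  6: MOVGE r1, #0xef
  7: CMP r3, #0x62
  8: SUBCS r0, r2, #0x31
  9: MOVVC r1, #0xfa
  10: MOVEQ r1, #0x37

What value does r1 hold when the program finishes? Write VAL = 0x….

VAL = 0xfa

[0] flags=1010 → (cmp)
[1] flags=1010 GE?F → skip
[2] flags=1010 EQ?F → skip
[3] flags=1001 → (cmp)
[4] flags=1001 EQ?F → skip
[5] flags=1001 LE?F → skip
[6] flags=1001 GE?T → r1=0xef
[7] flags=1000 → (cmp)
[8] flags=1000 CS?F → skip
[9] flags=1000 VC?T → r1=0xfa
[10] flags=1000 EQ?F → skip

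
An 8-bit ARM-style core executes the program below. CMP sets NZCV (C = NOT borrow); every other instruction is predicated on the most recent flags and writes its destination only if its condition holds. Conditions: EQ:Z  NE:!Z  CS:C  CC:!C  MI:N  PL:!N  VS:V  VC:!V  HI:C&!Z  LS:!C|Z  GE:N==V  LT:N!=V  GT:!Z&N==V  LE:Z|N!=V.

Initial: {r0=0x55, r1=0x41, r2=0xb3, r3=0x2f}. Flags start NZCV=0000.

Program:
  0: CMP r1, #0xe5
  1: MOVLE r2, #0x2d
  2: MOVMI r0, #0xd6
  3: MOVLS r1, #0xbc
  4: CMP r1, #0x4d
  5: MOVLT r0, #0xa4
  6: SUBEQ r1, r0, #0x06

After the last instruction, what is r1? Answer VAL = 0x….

VAL = 0xbc

0: ✓ CMP  NZCV=0000
1: · MOVLE
2: · MOVMI
3: ✓ MOVLS  r1←0xbc
4: ✓ CMP  NZCV=0011
5: ✓ MOVLT  r0←0xa4
6: · SUBEQ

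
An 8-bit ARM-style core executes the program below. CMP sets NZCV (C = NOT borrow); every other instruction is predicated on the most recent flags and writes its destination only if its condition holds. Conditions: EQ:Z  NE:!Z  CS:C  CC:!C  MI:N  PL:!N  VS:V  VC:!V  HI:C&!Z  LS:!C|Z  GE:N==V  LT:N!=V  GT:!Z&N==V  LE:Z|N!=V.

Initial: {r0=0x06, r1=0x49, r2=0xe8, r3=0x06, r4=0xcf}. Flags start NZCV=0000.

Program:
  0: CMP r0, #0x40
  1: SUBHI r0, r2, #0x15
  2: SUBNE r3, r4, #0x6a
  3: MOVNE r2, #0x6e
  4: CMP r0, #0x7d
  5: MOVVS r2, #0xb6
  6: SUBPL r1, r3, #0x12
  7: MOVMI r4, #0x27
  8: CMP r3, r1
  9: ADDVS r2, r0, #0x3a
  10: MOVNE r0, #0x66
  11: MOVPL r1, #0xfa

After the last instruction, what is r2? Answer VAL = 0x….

[0] flags=1000 → (cmp)
[1] flags=1000 HI?F → skip
[2] flags=1000 NE?T → r3=0x65
[3] flags=1000 NE?T → r2=0x6e
[4] flags=1000 → (cmp)
[5] flags=1000 VS?F → skip
[6] flags=1000 PL?F → skip
[7] flags=1000 MI?T → r4=0x27
[8] flags=0010 → (cmp)
[9] flags=0010 VS?F → skip
[10] flags=0010 NE?T → r0=0x66
[11] flags=0010 PL?T → r1=0xfa

VAL = 0x6e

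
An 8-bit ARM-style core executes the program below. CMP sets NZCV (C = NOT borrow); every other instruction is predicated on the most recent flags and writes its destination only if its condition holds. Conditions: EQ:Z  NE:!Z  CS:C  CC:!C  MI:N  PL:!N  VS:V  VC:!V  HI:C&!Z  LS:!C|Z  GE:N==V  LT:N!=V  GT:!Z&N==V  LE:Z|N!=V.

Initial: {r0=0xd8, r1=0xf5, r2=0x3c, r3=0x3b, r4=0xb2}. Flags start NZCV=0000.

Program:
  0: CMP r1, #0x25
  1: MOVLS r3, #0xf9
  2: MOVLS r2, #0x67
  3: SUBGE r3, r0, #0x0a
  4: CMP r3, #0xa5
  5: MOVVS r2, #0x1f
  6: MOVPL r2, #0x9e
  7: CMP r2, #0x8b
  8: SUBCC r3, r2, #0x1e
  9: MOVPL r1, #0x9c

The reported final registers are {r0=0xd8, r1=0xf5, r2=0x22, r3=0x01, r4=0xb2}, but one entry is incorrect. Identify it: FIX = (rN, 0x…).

[0] flags=1010 → (cmp)
[1] flags=1010 LS?F → skip
[2] flags=1010 LS?F → skip
[3] flags=1010 GE?F → skip
[4] flags=1001 → (cmp)
[5] flags=1001 VS?T → r2=0x1f
[6] flags=1001 PL?F → skip
[7] flags=1001 → (cmp)
[8] flags=1001 CC?T → r3=0x01
[9] flags=1001 PL?F → skip

FIX = (r2, 0x1f)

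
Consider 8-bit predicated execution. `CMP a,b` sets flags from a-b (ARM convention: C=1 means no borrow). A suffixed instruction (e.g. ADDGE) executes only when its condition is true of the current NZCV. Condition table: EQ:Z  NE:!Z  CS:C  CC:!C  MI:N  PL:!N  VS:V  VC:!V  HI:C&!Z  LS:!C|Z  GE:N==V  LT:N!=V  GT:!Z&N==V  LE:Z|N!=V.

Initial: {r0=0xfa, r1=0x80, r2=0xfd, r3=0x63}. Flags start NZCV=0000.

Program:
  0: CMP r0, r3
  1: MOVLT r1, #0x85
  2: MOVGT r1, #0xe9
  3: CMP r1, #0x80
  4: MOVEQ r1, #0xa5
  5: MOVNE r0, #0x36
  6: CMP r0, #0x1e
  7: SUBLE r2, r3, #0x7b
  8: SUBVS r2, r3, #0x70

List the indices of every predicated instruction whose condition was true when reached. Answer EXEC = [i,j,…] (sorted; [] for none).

[0] flags=1010 → (cmp)
[1] flags=1010 LT?T → r1=0x85
[2] flags=1010 GT?F → skip
[3] flags=0010 → (cmp)
[4] flags=0010 EQ?F → skip
[5] flags=0010 NE?T → r0=0x36
[6] flags=0010 → (cmp)
[7] flags=0010 LE?F → skip
[8] flags=0010 VS?F → skip

EXEC = [1,5]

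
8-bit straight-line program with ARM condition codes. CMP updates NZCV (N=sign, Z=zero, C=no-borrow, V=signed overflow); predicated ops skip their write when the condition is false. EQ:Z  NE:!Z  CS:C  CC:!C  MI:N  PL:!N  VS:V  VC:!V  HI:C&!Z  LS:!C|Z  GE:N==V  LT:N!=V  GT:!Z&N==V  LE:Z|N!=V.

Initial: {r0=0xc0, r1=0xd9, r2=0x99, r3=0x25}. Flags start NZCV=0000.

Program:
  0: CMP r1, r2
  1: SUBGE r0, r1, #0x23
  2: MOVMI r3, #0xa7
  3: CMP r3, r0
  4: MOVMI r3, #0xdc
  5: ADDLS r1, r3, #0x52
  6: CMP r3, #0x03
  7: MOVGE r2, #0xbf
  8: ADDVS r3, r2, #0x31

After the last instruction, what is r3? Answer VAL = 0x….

[0] flags=0010 → (cmp)
[1] flags=0010 GE?T → r0=0xb6
[2] flags=0010 MI?F → skip
[3] flags=0000 → (cmp)
[4] flags=0000 MI?F → skip
[5] flags=0000 LS?T → r1=0x77
[6] flags=0010 → (cmp)
[7] flags=0010 GE?T → r2=0xbf
[8] flags=0010 VS?F → skip

VAL = 0x25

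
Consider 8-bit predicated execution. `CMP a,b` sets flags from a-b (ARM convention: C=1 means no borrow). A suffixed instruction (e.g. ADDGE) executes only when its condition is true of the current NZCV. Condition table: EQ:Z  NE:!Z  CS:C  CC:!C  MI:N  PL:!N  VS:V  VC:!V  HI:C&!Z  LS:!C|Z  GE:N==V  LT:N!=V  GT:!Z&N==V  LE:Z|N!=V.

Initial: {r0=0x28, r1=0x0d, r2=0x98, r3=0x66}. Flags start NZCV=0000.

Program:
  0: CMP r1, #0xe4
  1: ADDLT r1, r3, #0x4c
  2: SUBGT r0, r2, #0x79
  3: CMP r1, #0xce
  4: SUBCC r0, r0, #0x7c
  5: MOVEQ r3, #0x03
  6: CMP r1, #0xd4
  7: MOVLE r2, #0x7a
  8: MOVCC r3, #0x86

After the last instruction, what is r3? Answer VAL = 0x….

VAL = 0x86

0: ✓ CMP  NZCV=0000
1: · ADDLT
2: ✓ SUBGT  r0←0x1f
3: ✓ CMP  NZCV=0000
4: ✓ SUBCC  r0←0xa3
5: · MOVEQ
6: ✓ CMP  NZCV=0000
7: · MOVLE
8: ✓ MOVCC  r3←0x86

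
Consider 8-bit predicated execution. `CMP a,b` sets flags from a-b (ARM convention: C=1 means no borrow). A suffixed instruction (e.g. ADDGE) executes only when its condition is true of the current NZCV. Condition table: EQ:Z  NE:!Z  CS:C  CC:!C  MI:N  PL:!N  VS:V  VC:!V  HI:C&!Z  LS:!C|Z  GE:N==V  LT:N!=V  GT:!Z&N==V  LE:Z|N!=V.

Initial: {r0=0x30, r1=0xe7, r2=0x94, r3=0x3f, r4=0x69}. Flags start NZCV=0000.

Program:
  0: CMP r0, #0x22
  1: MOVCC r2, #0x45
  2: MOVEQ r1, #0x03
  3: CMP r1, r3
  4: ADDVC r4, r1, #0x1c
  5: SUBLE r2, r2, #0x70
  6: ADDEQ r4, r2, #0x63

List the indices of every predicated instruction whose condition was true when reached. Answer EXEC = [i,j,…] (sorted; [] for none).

0: ✓ CMP  NZCV=0010
1: · MOVCC
2: · MOVEQ
3: ✓ CMP  NZCV=1010
4: ✓ ADDVC  r4←0x03
5: ✓ SUBLE  r2←0x24
6: · ADDEQ

EXEC = [4,5]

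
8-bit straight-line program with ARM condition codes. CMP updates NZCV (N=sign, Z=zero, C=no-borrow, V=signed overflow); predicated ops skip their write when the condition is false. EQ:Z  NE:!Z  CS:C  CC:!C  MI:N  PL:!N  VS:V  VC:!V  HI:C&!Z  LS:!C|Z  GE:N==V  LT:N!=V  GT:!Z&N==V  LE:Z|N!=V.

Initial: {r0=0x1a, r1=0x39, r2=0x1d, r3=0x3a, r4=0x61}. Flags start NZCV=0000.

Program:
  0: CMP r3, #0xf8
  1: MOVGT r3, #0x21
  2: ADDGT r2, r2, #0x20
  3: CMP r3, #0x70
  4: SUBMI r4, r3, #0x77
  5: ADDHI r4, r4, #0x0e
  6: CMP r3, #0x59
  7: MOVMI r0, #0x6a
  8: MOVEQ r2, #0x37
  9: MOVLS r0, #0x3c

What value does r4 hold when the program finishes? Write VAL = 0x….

[0] flags=0000 → (cmp)
[1] flags=0000 GT?T → r3=0x21
[2] flags=0000 GT?T → r2=0x3d
[3] flags=1000 → (cmp)
[4] flags=1000 MI?T → r4=0xaa
[5] flags=1000 HI?F → skip
[6] flags=1000 → (cmp)
[7] flags=1000 MI?T → r0=0x6a
[8] flags=1000 EQ?F → skip
[9] flags=1000 LS?T → r0=0x3c

VAL = 0xaa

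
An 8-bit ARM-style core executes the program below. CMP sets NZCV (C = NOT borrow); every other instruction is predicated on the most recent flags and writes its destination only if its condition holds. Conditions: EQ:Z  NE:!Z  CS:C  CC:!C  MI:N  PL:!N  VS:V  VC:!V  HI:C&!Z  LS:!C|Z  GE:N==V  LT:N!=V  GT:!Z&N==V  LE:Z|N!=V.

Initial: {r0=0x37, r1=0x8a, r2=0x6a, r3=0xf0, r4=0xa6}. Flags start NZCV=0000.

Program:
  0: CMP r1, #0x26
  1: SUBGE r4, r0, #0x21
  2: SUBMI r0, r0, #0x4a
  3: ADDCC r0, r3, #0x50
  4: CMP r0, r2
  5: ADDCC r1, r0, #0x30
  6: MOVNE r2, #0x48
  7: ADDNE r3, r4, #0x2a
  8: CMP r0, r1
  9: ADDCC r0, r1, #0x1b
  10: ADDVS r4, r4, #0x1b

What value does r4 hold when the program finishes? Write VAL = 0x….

[0] flags=0011 → (cmp)
[1] flags=0011 GE?F → skip
[2] flags=0011 MI?F → skip
[3] flags=0011 CC?F → skip
[4] flags=1000 → (cmp)
[5] flags=1000 CC?T → r1=0x67
[6] flags=1000 NE?T → r2=0x48
[7] flags=1000 NE?T → r3=0xd0
[8] flags=1000 → (cmp)
[9] flags=1000 CC?T → r0=0x82
[10] flags=1000 VS?F → skip

VAL = 0xa6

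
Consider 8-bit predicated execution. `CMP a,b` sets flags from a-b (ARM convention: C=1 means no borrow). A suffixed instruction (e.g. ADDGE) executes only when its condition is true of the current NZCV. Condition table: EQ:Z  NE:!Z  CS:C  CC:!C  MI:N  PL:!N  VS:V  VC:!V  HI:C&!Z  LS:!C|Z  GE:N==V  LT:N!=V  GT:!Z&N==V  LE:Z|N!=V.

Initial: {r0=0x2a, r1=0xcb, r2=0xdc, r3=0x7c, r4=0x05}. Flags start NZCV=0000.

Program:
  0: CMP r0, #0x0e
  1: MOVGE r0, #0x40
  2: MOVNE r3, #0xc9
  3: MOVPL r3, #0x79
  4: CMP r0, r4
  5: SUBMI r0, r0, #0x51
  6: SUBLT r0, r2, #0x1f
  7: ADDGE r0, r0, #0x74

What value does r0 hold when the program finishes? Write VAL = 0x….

VAL = 0xb4

0: ✓ CMP  NZCV=0010
1: ✓ MOVGE  r0←0x40
2: ✓ MOVNE  r3←0xc9
3: ✓ MOVPL  r3←0x79
4: ✓ CMP  NZCV=0010
5: · SUBMI
6: · SUBLT
7: ✓ ADDGE  r0←0xb4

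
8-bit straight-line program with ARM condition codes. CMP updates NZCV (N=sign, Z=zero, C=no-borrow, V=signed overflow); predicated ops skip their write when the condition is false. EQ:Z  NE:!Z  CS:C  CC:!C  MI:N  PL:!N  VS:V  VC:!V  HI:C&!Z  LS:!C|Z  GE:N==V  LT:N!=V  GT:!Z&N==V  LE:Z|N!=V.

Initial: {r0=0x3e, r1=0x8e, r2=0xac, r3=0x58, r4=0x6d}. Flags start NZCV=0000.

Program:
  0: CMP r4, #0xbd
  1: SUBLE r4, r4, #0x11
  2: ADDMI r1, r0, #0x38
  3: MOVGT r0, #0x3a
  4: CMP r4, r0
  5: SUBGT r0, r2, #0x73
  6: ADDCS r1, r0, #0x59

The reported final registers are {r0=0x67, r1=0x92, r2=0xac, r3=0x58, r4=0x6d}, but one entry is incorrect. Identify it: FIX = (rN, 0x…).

FIX = (r0, 0x39)

[0] flags=1001 → (cmp)
[1] flags=1001 LE?F → skip
[2] flags=1001 MI?T → r1=0x76
[3] flags=1001 GT?T → r0=0x3a
[4] flags=0010 → (cmp)
[5] flags=0010 GT?T → r0=0x39
[6] flags=0010 CS?T → r1=0x92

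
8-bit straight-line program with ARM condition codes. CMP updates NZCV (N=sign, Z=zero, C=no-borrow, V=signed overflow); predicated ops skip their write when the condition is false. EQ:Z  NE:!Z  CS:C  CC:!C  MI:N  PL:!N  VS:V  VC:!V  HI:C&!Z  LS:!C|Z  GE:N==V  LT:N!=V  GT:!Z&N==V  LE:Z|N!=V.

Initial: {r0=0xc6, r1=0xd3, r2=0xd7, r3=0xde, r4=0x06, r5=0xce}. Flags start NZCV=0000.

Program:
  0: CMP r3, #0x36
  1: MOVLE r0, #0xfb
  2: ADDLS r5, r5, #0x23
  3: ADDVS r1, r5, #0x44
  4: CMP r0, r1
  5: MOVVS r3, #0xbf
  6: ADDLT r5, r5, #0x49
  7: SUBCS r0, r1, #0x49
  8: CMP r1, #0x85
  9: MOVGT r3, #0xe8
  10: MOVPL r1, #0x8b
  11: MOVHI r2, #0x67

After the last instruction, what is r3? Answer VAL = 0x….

VAL = 0xe8

0: ✓ CMP  NZCV=1010
1: ✓ MOVLE  r0←0xfb
2: · ADDLS
3: · ADDVS
4: ✓ CMP  NZCV=0010
5: · MOVVS
6: · ADDLT
7: ✓ SUBCS  r0←0x8a
8: ✓ CMP  NZCV=0010
9: ✓ MOVGT  r3←0xe8
10: ✓ MOVPL  r1←0x8b
11: ✓ MOVHI  r2←0x67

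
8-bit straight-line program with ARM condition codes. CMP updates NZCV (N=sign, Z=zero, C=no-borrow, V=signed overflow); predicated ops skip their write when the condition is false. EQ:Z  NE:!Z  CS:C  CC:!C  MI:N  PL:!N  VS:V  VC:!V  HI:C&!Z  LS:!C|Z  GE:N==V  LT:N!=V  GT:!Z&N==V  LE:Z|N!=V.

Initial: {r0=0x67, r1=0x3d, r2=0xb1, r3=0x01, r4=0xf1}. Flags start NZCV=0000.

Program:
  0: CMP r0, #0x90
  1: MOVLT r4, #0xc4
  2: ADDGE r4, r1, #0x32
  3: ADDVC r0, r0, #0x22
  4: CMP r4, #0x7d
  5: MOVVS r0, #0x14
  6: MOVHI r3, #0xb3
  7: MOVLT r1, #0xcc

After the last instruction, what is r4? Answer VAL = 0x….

0: ✓ CMP  NZCV=1001
1: · MOVLT
2: ✓ ADDGE  r4←0x6f
3: · ADDVC
4: ✓ CMP  NZCV=1000
5: · MOVVS
6: · MOVHI
7: ✓ MOVLT  r1←0xcc

VAL = 0x6f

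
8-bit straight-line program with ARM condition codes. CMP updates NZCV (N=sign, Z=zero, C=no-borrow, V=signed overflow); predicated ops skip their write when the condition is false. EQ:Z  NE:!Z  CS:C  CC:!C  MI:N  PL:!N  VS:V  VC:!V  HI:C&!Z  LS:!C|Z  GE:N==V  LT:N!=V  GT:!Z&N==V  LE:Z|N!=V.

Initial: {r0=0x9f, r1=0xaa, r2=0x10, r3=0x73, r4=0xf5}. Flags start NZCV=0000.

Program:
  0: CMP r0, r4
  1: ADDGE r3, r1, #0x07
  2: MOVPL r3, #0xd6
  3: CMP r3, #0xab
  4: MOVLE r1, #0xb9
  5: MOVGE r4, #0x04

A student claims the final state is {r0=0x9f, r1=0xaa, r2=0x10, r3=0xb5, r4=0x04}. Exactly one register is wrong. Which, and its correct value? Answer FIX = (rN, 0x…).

FIX = (r3, 0x73)

0: ✓ CMP  NZCV=1000
1: · ADDGE
2: · MOVPL
3: ✓ CMP  NZCV=1001
4: · MOVLE
5: ✓ MOVGE  r4←0x04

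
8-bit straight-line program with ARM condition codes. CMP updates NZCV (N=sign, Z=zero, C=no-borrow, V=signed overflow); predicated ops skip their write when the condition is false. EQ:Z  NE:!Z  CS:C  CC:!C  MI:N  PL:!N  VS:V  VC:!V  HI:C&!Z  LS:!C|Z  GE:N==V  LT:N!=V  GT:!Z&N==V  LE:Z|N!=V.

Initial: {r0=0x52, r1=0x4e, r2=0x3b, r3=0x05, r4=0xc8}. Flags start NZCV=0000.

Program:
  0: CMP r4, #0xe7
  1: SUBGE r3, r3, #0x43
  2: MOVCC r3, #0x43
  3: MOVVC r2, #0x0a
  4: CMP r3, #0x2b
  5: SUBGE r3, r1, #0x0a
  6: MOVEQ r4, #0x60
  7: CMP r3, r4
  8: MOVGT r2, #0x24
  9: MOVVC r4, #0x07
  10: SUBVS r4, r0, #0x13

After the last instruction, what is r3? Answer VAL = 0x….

[0] flags=1000 → (cmp)
[1] flags=1000 GE?F → skip
[2] flags=1000 CC?T → r3=0x43
[3] flags=1000 VC?T → r2=0x0a
[4] flags=0010 → (cmp)
[5] flags=0010 GE?T → r3=0x44
[6] flags=0010 EQ?F → skip
[7] flags=0000 → (cmp)
[8] flags=0000 GT?T → r2=0x24
[9] flags=0000 VC?T → r4=0x07
[10] flags=0000 VS?F → skip

VAL = 0x44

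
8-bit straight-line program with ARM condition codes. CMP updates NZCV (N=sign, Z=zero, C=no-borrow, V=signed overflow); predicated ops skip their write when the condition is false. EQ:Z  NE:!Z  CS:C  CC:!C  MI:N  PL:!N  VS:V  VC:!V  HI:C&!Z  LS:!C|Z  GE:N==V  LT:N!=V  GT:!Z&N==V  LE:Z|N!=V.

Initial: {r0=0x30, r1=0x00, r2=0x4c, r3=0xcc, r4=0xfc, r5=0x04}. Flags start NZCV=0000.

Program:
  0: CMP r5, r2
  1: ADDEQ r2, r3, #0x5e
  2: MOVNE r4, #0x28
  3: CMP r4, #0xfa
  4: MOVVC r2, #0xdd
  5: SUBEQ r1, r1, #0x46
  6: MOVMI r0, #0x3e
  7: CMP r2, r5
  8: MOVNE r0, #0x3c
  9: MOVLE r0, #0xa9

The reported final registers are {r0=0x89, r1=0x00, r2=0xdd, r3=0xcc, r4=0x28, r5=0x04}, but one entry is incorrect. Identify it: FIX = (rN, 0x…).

FIX = (r0, 0xa9)

[0] flags=1000 → (cmp)
[1] flags=1000 EQ?F → skip
[2] flags=1000 NE?T → r4=0x28
[3] flags=0000 → (cmp)
[4] flags=0000 VC?T → r2=0xdd
[5] flags=0000 EQ?F → skip
[6] flags=0000 MI?F → skip
[7] flags=1010 → (cmp)
[8] flags=1010 NE?T → r0=0x3c
[9] flags=1010 LE?T → r0=0xa9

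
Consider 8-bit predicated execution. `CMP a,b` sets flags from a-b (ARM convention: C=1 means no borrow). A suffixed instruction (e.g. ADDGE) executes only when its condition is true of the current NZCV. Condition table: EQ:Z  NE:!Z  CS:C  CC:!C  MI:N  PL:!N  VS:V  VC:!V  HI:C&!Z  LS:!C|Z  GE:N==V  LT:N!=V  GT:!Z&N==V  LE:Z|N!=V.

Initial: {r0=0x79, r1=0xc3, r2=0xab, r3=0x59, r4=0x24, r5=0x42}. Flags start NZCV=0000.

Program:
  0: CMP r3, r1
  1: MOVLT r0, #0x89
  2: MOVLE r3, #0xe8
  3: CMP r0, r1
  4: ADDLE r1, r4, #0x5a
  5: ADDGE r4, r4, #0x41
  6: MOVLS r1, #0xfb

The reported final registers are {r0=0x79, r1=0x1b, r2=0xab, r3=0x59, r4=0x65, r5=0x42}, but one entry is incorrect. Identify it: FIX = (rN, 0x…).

0: ✓ CMP  NZCV=1001
1: · MOVLT
2: · MOVLE
3: ✓ CMP  NZCV=1001
4: · ADDLE
5: ✓ ADDGE  r4←0x65
6: ✓ MOVLS  r1←0xfb

FIX = (r1, 0xfb)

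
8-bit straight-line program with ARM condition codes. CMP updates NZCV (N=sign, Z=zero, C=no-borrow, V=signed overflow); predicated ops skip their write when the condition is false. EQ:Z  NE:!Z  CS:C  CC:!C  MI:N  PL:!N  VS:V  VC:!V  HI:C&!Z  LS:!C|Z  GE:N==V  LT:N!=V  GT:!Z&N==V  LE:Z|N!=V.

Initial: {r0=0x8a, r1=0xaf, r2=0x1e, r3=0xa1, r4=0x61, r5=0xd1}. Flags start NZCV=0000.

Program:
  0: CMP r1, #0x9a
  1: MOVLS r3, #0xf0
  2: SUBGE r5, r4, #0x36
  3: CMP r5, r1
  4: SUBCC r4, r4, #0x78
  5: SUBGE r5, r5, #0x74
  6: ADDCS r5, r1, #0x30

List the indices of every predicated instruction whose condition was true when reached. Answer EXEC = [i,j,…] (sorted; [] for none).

EXEC = [2,4,5]

[0] flags=0010 → (cmp)
[1] flags=0010 LS?F → skip
[2] flags=0010 GE?T → r5=0x2b
[3] flags=0000 → (cmp)
[4] flags=0000 CC?T → r4=0xe9
[5] flags=0000 GE?T → r5=0xb7
[6] flags=0000 CS?F → skip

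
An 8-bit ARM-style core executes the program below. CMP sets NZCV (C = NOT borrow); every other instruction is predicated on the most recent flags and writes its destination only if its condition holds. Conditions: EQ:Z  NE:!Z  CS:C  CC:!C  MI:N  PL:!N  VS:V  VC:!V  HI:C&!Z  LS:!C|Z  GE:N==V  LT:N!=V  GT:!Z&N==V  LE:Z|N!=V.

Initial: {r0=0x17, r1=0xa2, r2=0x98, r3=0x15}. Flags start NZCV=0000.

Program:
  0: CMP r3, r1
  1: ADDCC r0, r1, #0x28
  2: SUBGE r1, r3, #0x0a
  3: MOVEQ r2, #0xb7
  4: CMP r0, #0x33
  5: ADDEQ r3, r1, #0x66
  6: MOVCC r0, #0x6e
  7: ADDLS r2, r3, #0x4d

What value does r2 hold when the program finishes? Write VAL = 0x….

0: ✓ CMP  NZCV=0000
1: ✓ ADDCC  r0←0xca
2: ✓ SUBGE  r1←0x0b
3: · MOVEQ
4: ✓ CMP  NZCV=1010
5: · ADDEQ
6: · MOVCC
7: · ADDLS

VAL = 0x98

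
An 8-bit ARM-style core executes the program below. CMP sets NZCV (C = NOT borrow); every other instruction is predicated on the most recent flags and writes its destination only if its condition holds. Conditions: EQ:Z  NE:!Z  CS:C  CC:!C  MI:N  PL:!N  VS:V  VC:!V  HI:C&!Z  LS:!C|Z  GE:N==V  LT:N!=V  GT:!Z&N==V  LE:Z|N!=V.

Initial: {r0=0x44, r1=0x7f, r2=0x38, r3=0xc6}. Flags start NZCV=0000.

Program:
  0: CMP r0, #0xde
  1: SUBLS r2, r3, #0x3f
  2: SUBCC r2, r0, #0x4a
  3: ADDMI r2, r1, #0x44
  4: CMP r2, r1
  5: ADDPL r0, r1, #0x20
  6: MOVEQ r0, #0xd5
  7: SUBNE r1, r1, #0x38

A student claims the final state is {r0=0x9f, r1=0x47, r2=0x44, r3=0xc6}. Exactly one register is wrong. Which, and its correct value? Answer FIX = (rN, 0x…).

FIX = (r2, 0xfa)

[0] flags=0000 → (cmp)
[1] flags=0000 LS?T → r2=0x87
[2] flags=0000 CC?T → r2=0xfa
[3] flags=0000 MI?F → skip
[4] flags=0011 → (cmp)
[5] flags=0011 PL?T → r0=0x9f
[6] flags=0011 EQ?F → skip
[7] flags=0011 NE?T → r1=0x47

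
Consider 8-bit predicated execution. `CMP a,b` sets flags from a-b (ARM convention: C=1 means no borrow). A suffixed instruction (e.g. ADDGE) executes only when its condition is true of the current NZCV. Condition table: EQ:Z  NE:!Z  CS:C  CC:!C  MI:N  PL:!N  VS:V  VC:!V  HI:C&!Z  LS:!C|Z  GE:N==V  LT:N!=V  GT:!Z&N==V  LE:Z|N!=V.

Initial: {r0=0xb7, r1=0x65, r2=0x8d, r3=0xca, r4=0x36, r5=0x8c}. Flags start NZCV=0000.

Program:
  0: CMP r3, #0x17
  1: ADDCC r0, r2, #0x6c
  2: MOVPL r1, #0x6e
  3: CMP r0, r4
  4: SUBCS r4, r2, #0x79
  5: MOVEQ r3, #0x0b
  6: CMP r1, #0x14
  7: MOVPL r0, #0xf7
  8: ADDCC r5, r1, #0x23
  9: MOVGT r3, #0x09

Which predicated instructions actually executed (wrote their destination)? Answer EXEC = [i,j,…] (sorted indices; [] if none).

0: ✓ CMP  NZCV=1010
1: · ADDCC
2: · MOVPL
3: ✓ CMP  NZCV=1010
4: ✓ SUBCS  r4←0x14
5: · MOVEQ
6: ✓ CMP  NZCV=0010
7: ✓ MOVPL  r0←0xf7
8: · ADDCC
9: ✓ MOVGT  r3←0x09

EXEC = [4,7,9]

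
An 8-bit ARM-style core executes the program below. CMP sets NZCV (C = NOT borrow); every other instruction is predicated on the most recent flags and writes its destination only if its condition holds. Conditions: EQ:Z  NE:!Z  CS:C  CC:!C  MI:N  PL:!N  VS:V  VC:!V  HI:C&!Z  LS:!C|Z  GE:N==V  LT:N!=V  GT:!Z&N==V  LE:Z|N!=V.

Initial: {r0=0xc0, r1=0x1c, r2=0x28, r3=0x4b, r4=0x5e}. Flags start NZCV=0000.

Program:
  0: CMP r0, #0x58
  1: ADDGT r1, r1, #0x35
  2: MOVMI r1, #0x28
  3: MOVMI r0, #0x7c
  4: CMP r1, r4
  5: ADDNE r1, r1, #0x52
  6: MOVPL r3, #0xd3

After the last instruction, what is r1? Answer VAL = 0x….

VAL = 0x6e

[0] flags=0011 → (cmp)
[1] flags=0011 GT?F → skip
[2] flags=0011 MI?F → skip
[3] flags=0011 MI?F → skip
[4] flags=1000 → (cmp)
[5] flags=1000 NE?T → r1=0x6e
[6] flags=1000 PL?F → skip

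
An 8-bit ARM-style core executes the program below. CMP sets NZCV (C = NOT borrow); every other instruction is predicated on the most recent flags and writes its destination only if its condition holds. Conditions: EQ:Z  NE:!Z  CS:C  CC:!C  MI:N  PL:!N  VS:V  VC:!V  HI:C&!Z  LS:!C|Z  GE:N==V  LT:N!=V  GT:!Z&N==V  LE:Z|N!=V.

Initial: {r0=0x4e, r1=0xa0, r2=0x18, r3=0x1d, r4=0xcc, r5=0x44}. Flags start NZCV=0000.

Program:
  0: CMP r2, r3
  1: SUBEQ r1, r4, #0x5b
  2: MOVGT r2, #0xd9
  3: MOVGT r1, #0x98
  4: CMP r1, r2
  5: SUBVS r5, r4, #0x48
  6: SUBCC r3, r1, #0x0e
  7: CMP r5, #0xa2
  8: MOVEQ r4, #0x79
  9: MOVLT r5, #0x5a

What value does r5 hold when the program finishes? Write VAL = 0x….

VAL = 0x44

0: ✓ CMP  NZCV=1000
1: · SUBEQ
2: · MOVGT
3: · MOVGT
4: ✓ CMP  NZCV=1010
5: · SUBVS
6: · SUBCC
7: ✓ CMP  NZCV=1001
8: · MOVEQ
9: · MOVLT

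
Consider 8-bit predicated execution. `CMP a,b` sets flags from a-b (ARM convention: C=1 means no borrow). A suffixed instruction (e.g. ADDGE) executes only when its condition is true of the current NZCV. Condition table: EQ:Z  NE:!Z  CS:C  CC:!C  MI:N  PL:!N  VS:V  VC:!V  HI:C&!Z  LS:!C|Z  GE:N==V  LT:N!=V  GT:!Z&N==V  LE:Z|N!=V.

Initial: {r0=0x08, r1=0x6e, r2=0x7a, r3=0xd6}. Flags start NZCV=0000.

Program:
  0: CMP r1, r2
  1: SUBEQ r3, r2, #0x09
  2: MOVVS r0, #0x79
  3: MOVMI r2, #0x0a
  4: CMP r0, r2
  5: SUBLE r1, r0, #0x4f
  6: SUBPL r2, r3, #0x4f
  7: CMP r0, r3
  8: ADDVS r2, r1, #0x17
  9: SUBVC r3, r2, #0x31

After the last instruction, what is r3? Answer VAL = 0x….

VAL = 0xd9

[0] flags=1000 → (cmp)
[1] flags=1000 EQ?F → skip
[2] flags=1000 VS?F → skip
[3] flags=1000 MI?T → r2=0x0a
[4] flags=1000 → (cmp)
[5] flags=1000 LE?T → r1=0xb9
[6] flags=1000 PL?F → skip
[7] flags=0000 → (cmp)
[8] flags=0000 VS?F → skip
[9] flags=0000 VC?T → r3=0xd9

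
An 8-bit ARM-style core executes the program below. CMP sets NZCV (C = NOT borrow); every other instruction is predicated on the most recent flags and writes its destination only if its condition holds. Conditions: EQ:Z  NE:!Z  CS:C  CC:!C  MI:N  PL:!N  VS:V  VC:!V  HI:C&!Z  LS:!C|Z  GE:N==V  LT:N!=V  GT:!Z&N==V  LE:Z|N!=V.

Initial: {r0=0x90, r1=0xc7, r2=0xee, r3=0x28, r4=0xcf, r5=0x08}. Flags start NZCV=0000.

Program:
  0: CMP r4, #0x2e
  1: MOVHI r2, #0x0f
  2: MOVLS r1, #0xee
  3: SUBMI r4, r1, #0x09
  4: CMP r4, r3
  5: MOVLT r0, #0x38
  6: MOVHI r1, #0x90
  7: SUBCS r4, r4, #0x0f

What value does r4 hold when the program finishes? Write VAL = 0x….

VAL = 0xaf

0: ✓ CMP  NZCV=1010
1: ✓ MOVHI  r2←0x0f
2: · MOVLS
3: ✓ SUBMI  r4←0xbe
4: ✓ CMP  NZCV=1010
5: ✓ MOVLT  r0←0x38
6: ✓ MOVHI  r1←0x90
7: ✓ SUBCS  r4←0xaf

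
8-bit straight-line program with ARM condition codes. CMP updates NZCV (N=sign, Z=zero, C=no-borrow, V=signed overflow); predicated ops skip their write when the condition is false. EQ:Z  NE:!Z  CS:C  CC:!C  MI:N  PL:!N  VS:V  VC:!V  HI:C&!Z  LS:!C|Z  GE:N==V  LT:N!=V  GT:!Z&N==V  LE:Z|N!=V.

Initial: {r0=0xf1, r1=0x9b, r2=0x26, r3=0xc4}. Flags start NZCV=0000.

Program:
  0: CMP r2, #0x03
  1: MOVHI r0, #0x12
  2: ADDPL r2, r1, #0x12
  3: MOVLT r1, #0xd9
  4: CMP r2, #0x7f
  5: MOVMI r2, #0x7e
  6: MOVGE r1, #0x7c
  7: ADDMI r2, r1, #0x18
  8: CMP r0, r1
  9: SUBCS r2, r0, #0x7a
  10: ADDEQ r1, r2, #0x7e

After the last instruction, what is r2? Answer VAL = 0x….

0: ✓ CMP  NZCV=0010
1: ✓ MOVHI  r0←0x12
2: ✓ ADDPL  r2←0xad
3: · MOVLT
4: ✓ CMP  NZCV=0011
5: · MOVMI
6: · MOVGE
7: · ADDMI
8: ✓ CMP  NZCV=0000
9: · SUBCS
10: · ADDEQ

VAL = 0xad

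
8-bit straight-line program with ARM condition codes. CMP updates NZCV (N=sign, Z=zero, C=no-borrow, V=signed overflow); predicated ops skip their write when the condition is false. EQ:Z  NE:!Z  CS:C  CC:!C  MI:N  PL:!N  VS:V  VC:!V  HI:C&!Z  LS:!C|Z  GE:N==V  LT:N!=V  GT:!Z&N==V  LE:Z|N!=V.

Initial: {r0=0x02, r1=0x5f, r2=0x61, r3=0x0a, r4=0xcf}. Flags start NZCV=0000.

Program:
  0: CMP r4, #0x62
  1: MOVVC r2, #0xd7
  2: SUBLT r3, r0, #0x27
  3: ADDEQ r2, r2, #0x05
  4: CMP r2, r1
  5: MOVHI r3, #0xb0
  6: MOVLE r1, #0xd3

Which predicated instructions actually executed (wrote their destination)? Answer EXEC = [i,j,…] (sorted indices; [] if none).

EXEC = [2,5]

0: ✓ CMP  NZCV=0011
1: · MOVVC
2: ✓ SUBLT  r3←0xdb
3: · ADDEQ
4: ✓ CMP  NZCV=0010
5: ✓ MOVHI  r3←0xb0
6: · MOVLE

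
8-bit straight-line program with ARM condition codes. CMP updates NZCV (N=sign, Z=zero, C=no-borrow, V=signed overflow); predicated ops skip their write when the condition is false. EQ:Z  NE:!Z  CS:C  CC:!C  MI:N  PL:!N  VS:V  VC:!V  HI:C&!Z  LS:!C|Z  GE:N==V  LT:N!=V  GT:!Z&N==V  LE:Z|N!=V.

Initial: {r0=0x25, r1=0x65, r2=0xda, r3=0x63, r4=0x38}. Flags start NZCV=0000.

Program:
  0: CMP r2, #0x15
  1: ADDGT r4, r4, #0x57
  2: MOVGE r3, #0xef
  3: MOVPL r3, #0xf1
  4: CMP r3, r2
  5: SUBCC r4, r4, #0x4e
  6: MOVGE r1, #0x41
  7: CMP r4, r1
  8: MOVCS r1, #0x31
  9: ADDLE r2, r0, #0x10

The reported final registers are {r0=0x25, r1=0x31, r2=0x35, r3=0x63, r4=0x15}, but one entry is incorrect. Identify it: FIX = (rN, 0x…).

FIX = (r4, 0xea)

0: ✓ CMP  NZCV=1010
1: · ADDGT
2: · MOVGE
3: · MOVPL
4: ✓ CMP  NZCV=1001
5: ✓ SUBCC  r4←0xea
6: ✓ MOVGE  r1←0x41
7: ✓ CMP  NZCV=1010
8: ✓ MOVCS  r1←0x31
9: ✓ ADDLE  r2←0x35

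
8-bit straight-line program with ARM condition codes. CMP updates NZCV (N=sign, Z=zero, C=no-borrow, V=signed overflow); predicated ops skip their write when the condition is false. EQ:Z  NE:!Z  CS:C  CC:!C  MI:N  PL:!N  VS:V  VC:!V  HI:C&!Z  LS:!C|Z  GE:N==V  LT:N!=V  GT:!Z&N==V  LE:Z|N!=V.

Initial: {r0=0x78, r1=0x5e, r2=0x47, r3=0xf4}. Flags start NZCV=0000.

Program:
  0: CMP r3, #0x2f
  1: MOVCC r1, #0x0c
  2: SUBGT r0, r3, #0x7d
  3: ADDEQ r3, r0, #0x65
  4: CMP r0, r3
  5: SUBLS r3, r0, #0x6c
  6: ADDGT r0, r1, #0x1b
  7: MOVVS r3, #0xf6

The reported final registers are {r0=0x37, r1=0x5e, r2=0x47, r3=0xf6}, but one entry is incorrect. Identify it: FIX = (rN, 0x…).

FIX = (r0, 0x79)

0: ✓ CMP  NZCV=1010
1: · MOVCC
2: · SUBGT
3: · ADDEQ
4: ✓ CMP  NZCV=1001
5: ✓ SUBLS  r3←0x0c
6: ✓ ADDGT  r0←0x79
7: ✓ MOVVS  r3←0xf6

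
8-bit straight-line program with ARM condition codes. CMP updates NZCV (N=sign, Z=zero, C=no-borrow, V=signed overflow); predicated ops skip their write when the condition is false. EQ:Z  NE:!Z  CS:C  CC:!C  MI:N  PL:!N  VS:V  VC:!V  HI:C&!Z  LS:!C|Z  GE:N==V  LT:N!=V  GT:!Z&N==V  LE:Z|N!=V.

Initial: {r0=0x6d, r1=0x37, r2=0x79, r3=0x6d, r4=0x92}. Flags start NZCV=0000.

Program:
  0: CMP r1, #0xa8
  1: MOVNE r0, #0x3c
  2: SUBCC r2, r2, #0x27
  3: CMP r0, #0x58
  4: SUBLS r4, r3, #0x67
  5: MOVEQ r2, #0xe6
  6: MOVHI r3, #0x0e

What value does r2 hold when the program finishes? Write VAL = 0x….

VAL = 0x52

0: ✓ CMP  NZCV=1001
1: ✓ MOVNE  r0←0x3c
2: ✓ SUBCC  r2←0x52
3: ✓ CMP  NZCV=1000
4: ✓ SUBLS  r4←0x06
5: · MOVEQ
6: · MOVHI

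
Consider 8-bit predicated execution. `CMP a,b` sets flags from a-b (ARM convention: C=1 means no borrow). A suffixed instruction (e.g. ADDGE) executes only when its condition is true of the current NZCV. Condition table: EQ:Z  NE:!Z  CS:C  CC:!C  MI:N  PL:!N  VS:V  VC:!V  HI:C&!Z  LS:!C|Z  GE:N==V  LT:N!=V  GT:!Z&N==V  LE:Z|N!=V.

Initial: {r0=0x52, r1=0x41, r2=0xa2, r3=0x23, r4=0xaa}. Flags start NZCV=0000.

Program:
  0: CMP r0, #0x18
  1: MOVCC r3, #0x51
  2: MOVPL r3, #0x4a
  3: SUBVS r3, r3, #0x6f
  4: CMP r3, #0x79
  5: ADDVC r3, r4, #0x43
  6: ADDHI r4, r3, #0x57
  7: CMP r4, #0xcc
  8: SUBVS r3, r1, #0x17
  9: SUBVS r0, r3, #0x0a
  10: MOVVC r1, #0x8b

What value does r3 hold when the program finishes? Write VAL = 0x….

[0] flags=0010 → (cmp)
[1] flags=0010 CC?F → skip
[2] flags=0010 PL?T → r3=0x4a
[3] flags=0010 VS?F → skip
[4] flags=1000 → (cmp)
[5] flags=1000 VC?T → r3=0xed
[6] flags=1000 HI?F → skip
[7] flags=1000 → (cmp)
[8] flags=1000 VS?F → skip
[9] flags=1000 VS?F → skip
[10] flags=1000 VC?T → r1=0x8b

VAL = 0xed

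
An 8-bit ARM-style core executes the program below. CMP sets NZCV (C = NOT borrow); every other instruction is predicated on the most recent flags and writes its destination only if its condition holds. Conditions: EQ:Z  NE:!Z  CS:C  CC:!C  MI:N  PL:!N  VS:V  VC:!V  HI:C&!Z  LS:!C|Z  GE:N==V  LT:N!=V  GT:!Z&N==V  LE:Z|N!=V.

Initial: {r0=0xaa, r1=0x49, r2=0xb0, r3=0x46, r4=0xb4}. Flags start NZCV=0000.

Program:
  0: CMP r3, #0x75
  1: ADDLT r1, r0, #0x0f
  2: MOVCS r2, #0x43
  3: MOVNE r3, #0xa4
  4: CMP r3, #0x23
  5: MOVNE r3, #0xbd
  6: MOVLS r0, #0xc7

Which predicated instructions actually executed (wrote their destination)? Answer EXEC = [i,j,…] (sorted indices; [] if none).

[0] flags=1000 → (cmp)
[1] flags=1000 LT?T → r1=0xb9
[2] flags=1000 CS?F → skip
[3] flags=1000 NE?T → r3=0xa4
[4] flags=1010 → (cmp)
[5] flags=1010 NE?T → r3=0xbd
[6] flags=1010 LS?F → skip

EXEC = [1,3,5]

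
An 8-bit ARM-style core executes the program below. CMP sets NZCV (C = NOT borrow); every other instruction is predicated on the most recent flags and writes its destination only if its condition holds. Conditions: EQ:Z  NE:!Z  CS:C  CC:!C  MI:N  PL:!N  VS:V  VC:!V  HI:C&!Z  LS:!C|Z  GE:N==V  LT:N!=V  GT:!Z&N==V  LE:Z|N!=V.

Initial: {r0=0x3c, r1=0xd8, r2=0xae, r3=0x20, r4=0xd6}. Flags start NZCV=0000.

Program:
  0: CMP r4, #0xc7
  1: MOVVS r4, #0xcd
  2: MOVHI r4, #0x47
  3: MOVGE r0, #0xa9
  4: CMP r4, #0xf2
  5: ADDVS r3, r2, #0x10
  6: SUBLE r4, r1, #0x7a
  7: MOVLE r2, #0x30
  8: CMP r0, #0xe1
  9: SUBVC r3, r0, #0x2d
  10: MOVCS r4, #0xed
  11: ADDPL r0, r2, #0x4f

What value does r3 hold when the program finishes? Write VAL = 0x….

[0] flags=0010 → (cmp)
[1] flags=0010 VS?F → skip
[2] flags=0010 HI?T → r4=0x47
[3] flags=0010 GE?T → r0=0xa9
[4] flags=0000 → (cmp)
[5] flags=0000 VS?F → skip
[6] flags=0000 LE?F → skip
[7] flags=0000 LE?F → skip
[8] flags=1000 → (cmp)
[9] flags=1000 VC?T → r3=0x7c
[10] flags=1000 CS?F → skip
[11] flags=1000 PL?F → skip

VAL = 0x7c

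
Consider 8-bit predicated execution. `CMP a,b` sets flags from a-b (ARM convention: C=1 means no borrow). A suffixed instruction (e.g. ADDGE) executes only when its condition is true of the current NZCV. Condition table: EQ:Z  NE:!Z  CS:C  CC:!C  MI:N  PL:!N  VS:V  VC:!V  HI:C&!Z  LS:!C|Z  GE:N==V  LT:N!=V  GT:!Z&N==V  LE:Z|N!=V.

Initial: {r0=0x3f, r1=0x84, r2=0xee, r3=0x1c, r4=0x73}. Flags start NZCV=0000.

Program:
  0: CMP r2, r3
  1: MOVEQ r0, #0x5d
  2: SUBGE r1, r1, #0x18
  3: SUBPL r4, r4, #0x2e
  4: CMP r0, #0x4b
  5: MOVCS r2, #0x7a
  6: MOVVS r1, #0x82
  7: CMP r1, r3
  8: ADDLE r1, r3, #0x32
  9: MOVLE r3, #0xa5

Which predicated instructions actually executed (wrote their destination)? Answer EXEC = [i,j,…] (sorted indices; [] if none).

EXEC = [8,9]

0: ✓ CMP  NZCV=1010
1: · MOVEQ
2: · SUBGE
3: · SUBPL
4: ✓ CMP  NZCV=1000
5: · MOVCS
6: · MOVVS
7: ✓ CMP  NZCV=0011
8: ✓ ADDLE  r1←0x4e
9: ✓ MOVLE  r3←0xa5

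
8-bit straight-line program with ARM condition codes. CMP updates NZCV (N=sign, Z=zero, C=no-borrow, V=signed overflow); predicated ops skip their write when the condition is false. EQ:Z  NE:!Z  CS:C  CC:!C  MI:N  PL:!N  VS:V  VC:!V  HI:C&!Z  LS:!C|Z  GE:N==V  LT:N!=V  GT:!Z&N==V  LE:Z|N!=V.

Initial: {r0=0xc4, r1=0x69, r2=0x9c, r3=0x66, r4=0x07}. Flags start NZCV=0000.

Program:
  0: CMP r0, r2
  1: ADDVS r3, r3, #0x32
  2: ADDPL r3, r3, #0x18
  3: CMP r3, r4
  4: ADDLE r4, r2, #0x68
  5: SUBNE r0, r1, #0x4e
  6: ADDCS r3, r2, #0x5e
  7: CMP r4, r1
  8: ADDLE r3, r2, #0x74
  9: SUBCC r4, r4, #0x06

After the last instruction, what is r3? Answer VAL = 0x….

VAL = 0x10

0: ✓ CMP  NZCV=0010
1: · ADDVS
2: ✓ ADDPL  r3←0x7e
3: ✓ CMP  NZCV=0010
4: · ADDLE
5: ✓ SUBNE  r0←0x1b
6: ✓ ADDCS  r3←0xfa
7: ✓ CMP  NZCV=1000
8: ✓ ADDLE  r3←0x10
9: ✓ SUBCC  r4←0x01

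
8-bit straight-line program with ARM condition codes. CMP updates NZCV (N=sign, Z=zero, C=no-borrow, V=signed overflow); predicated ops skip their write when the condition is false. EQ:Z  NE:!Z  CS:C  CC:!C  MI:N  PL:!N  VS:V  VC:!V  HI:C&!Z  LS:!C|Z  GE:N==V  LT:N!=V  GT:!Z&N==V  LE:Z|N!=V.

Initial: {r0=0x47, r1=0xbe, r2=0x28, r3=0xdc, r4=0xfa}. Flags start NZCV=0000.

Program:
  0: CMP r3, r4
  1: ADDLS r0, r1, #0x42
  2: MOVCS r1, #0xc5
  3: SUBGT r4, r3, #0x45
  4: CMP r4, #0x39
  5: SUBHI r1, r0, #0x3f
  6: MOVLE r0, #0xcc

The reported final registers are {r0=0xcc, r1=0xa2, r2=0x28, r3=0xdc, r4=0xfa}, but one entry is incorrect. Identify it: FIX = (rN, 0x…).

0: ✓ CMP  NZCV=1000
1: ✓ ADDLS  r0←0x00
2: · MOVCS
3: · SUBGT
4: ✓ CMP  NZCV=1010
5: ✓ SUBHI  r1←0xc1
6: ✓ MOVLE  r0←0xcc

FIX = (r1, 0xc1)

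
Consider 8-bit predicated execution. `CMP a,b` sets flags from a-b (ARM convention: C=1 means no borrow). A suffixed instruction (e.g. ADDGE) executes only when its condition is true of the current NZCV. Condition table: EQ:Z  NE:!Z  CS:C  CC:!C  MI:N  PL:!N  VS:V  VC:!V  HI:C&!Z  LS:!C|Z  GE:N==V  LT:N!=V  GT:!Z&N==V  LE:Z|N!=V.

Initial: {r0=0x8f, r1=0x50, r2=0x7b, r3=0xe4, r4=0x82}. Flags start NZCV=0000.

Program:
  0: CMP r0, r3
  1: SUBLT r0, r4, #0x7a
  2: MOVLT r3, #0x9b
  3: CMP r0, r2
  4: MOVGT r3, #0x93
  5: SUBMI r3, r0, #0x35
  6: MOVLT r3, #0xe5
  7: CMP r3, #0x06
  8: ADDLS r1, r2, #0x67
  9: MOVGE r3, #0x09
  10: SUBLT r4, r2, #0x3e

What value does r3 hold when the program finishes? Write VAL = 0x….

0: ✓ CMP  NZCV=1000
1: ✓ SUBLT  r0←0x08
2: ✓ MOVLT  r3←0x9b
3: ✓ CMP  NZCV=1000
4: · MOVGT
5: ✓ SUBMI  r3←0xd3
6: ✓ MOVLT  r3←0xe5
7: ✓ CMP  NZCV=1010
8: · ADDLS
9: · MOVGE
10: ✓ SUBLT  r4←0x3d

VAL = 0xe5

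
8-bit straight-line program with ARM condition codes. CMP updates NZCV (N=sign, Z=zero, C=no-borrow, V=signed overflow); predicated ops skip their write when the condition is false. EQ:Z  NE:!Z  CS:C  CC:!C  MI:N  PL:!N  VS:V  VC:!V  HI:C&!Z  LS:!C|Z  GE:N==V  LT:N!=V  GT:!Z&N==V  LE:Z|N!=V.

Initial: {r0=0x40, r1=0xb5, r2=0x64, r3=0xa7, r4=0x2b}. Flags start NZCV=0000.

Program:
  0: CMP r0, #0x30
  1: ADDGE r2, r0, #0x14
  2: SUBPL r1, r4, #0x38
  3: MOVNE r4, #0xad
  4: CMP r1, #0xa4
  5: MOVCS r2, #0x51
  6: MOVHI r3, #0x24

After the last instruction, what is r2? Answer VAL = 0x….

0: ✓ CMP  NZCV=0010
1: ✓ ADDGE  r2←0x54
2: ✓ SUBPL  r1←0xf3
3: ✓ MOVNE  r4←0xad
4: ✓ CMP  NZCV=0010
5: ✓ MOVCS  r2←0x51
6: ✓ MOVHI  r3←0x24

VAL = 0x51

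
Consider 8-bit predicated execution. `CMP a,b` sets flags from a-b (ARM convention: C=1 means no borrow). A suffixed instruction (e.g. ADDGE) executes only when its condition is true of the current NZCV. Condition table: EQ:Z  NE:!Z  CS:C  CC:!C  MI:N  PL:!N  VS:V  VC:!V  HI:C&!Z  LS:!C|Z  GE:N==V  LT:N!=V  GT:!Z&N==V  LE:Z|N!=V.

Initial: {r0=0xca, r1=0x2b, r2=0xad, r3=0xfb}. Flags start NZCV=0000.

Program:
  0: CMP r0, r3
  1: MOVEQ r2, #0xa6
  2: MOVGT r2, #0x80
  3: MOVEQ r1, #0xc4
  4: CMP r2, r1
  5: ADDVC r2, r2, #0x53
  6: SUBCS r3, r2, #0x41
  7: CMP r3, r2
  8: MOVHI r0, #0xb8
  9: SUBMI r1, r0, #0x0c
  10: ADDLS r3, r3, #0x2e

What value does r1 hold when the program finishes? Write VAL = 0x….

VAL = 0xac

0: ✓ CMP  NZCV=1000
1: · MOVEQ
2: · MOVGT
3: · MOVEQ
4: ✓ CMP  NZCV=1010
5: ✓ ADDVC  r2←0x00
6: ✓ SUBCS  r3←0xbf
7: ✓ CMP  NZCV=1010
8: ✓ MOVHI  r0←0xb8
9: ✓ SUBMI  r1←0xac
10: · ADDLS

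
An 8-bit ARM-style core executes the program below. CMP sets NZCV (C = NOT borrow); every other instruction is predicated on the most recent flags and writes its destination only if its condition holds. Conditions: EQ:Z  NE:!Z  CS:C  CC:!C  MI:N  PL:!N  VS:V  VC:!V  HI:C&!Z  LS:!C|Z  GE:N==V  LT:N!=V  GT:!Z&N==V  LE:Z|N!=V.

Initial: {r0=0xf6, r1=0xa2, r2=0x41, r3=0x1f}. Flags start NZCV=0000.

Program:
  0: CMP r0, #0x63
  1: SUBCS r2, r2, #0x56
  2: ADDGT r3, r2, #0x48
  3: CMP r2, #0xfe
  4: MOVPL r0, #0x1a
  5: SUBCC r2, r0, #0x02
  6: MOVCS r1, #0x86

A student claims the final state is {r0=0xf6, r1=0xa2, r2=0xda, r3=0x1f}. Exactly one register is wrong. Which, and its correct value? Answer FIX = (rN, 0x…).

0: ✓ CMP  NZCV=1010
1: ✓ SUBCS  r2←0xeb
2: · ADDGT
3: ✓ CMP  NZCV=1000
4: · MOVPL
5: ✓ SUBCC  r2←0xf4
6: · MOVCS

FIX = (r2, 0xf4)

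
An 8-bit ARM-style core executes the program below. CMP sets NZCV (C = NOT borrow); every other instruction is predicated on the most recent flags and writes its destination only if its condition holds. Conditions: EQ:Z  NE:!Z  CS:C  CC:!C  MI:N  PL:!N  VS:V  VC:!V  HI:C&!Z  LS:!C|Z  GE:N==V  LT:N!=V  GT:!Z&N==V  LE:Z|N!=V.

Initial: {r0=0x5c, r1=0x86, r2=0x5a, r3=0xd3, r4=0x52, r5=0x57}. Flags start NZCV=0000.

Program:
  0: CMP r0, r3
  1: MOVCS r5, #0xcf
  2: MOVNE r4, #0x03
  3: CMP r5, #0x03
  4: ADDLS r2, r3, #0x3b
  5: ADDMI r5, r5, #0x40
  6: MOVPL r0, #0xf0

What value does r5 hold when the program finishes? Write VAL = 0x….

VAL = 0x57

[0] flags=1001 → (cmp)
[1] flags=1001 CS?F → skip
[2] flags=1001 NE?T → r4=0x03
[3] flags=0010 → (cmp)
[4] flags=0010 LS?F → skip
[5] flags=0010 MI?F → skip
[6] flags=0010 PL?T → r0=0xf0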